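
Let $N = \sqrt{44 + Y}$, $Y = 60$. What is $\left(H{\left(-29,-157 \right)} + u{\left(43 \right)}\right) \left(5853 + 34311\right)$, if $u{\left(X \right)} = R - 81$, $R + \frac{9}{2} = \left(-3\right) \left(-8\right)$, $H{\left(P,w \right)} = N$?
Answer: $-2470086 + 80328 \sqrt{26} \approx -2.0605 \cdot 10^{6}$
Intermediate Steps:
$N = 2 \sqrt{26}$ ($N = \sqrt{44 + 60} = \sqrt{104} = 2 \sqrt{26} \approx 10.198$)
$H{\left(P,w \right)} = 2 \sqrt{26}$
$R = \frac{39}{2}$ ($R = - \frac{9}{2} - -24 = - \frac{9}{2} + 24 = \frac{39}{2} \approx 19.5$)
$u{\left(X \right)} = - \frac{123}{2}$ ($u{\left(X \right)} = \frac{39}{2} - 81 = - \frac{123}{2}$)
$\left(H{\left(-29,-157 \right)} + u{\left(43 \right)}\right) \left(5853 + 34311\right) = \left(2 \sqrt{26} - \frac{123}{2}\right) \left(5853 + 34311\right) = \left(- \frac{123}{2} + 2 \sqrt{26}\right) 40164 = -2470086 + 80328 \sqrt{26}$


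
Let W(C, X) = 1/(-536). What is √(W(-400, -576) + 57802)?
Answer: √4151570714/268 ≈ 240.42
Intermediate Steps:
W(C, X) = -1/536
√(W(-400, -576) + 57802) = √(-1/536 + 57802) = √(30981871/536) = √4151570714/268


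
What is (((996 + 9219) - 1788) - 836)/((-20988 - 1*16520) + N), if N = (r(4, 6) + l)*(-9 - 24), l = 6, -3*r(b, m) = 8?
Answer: -7591/37618 ≈ -0.20179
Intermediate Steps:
r(b, m) = -8/3 (r(b, m) = -⅓*8 = -8/3)
N = -110 (N = (-8/3 + 6)*(-9 - 24) = (10/3)*(-33) = -110)
(((996 + 9219) - 1788) - 836)/((-20988 - 1*16520) + N) = (((996 + 9219) - 1788) - 836)/((-20988 - 1*16520) - 110) = ((10215 - 1788) - 836)/((-20988 - 16520) - 110) = (8427 - 836)/(-37508 - 110) = 7591/(-37618) = 7591*(-1/37618) = -7591/37618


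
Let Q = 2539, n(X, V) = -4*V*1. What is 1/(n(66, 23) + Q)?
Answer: 1/2447 ≈ 0.00040866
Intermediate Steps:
n(X, V) = -4*V
1/(n(66, 23) + Q) = 1/(-4*23 + 2539) = 1/(-92 + 2539) = 1/2447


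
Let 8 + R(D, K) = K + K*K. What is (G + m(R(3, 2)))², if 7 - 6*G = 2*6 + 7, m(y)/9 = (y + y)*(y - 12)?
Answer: 252004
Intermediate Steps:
R(D, K) = -8 + K + K² (R(D, K) = -8 + (K + K*K) = -8 + (K + K²) = -8 + K + K²)
m(y) = 18*y*(-12 + y) (m(y) = 9*((y + y)*(y - 12)) = 9*((2*y)*(-12 + y)) = 9*(2*y*(-12 + y)) = 18*y*(-12 + y))
G = -2 (G = 7/6 - (2*6 + 7)/6 = 7/6 - (12 + 7)/6 = 7/6 - ⅙*19 = 7/6 - 19/6 = -2)
(G + m(R(3, 2)))² = (-2 + 18*(-8 + 2 + 2²)*(-12 + (-8 + 2 + 2²)))² = (-2 + 18*(-8 + 2 + 4)*(-12 + (-8 + 2 + 4)))² = (-2 + 18*(-2)*(-12 - 2))² = (-2 + 18*(-2)*(-14))² = (-2 + 504)² = 502² = 252004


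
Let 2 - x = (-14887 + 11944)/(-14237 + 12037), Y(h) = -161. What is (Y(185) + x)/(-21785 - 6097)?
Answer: 117581/20446800 ≈ 0.0057506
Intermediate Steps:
x = 1457/2200 (x = 2 - (-14887 + 11944)/(-14237 + 12037) = 2 - (-2943)/(-2200) = 2 - (-2943)*(-1)/2200 = 2 - 1*2943/2200 = 2 - 2943/2200 = 1457/2200 ≈ 0.66227)
(Y(185) + x)/(-21785 - 6097) = (-161 + 1457/2200)/(-21785 - 6097) = -352743/2200/(-27882) = -352743/2200*(-1/27882) = 117581/20446800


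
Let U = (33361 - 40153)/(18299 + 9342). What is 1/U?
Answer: -27641/6792 ≈ -4.0696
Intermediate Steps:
U = -6792/27641 ≈ -0.24572
1/U = 1/(-6792/27641) = -27641/6792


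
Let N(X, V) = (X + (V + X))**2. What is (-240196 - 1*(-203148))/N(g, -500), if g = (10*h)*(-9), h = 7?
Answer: -421/35200 ≈ -0.011960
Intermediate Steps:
g = -630 (g = (10*7)*(-9) = 70*(-9) = -630)
N(X, V) = (V + 2*X)**2
(-240196 - 1*(-203148))/N(g, -500) = (-240196 - 1*(-203148))/((-500 + 2*(-630))**2) = (-240196 + 203148)/((-500 - 1260)**2) = -37048/((-1760)**2) = -37048/3097600 = -37048*1/3097600 = -421/35200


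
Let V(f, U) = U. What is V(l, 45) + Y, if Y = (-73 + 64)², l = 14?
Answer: 126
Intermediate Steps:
Y = 81 (Y = (-9)² = 81)
V(l, 45) + Y = 45 + 81 = 126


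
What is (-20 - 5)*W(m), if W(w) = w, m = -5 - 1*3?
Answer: 200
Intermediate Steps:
m = -8 (m = -5 - 3 = -8)
(-20 - 5)*W(m) = (-20 - 5)*(-8) = -25*(-8) = 200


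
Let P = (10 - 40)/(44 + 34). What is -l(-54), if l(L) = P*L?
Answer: -270/13 ≈ -20.769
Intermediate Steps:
P = -5/13 (P = -30/78 = -30*1/78 = -5/13 ≈ -0.38462)
l(L) = -5*L/13
-l(-54) = -(-5)*(-54)/13 = -1*270/13 = -270/13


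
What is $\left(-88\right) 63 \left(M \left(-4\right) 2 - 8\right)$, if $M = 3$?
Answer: $177408$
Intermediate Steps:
$\left(-88\right) 63 \left(M \left(-4\right) 2 - 8\right) = \left(-88\right) 63 \left(3 \left(-4\right) 2 - 8\right) = - 5544 \left(\left(-12\right) 2 - 8\right) = - 5544 \left(-24 - 8\right) = \left(-5544\right) \left(-32\right) = 177408$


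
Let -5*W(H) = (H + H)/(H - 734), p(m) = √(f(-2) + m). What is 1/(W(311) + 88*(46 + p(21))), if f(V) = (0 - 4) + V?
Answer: 9054465165/36395332906082 - 98410950*√15/18197666453041 ≈ 0.00022784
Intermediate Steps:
f(V) = -4 + V
p(m) = √(-6 + m) (p(m) = √((-4 - 2) + m) = √(-6 + m))
W(H) = -2*H/(5*(-734 + H)) (W(H) = -(H + H)/(5*(H - 734)) = -2*H/(5*(-734 + H)))
1/(W(311) + 88*(46 + p(21))) = 1/(-2*311/(-3670 + 5*311) + 88*(46 + √(-6 + 21))) = 1/(-2*311/(-3670 + 1555) + 88*(46 + √15)) = 1/(-2*311/(-2115) + (4048 + 88*√15)) = 1/(-2*311*(-1/2115) + (4048 + 88*√15)) = 1/(622/2115 + (4048 + 88*√15)) = 1/(8562142/2115 + 88*√15)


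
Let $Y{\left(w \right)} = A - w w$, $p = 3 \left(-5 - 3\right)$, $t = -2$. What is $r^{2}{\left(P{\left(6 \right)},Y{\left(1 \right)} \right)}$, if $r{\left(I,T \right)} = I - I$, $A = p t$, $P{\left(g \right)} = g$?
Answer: $0$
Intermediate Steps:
$p = -24$ ($p = 3 \left(-8\right) = -24$)
$A = 48$ ($A = \left(-24\right) \left(-2\right) = 48$)
$Y{\left(w \right)} = 48 - w^{2}$ ($Y{\left(w \right)} = 48 - w w = 48 - w^{2}$)
$r{\left(I,T \right)} = 0$
$r^{2}{\left(P{\left(6 \right)},Y{\left(1 \right)} \right)} = 0^{2} = 0$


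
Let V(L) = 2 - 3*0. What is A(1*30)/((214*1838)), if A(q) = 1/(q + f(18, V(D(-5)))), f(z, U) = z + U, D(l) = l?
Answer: 1/19666600 ≈ 5.0848e-8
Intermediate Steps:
V(L) = 2 (V(L) = 2 + 0 = 2)
f(z, U) = U + z
A(q) = 1/(20 + q) (A(q) = 1/(q + (2 + 18)) = 1/(q + 20) = 1/(20 + q))
A(1*30)/((214*1838)) = 1/((20 + 1*30)*((214*1838))) = 1/((20 + 30)*393332) = (1/393332)/50 = (1/50)*(1/393332) = 1/19666600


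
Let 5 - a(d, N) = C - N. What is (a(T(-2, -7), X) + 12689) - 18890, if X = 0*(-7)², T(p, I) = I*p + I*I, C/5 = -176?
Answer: -5316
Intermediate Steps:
C = -880 (C = 5*(-176) = -880)
T(p, I) = I² + I*p (T(p, I) = I*p + I² = I² + I*p)
X = 0 (X = 0*49 = 0)
a(d, N) = 885 + N (a(d, N) = 5 - (-880 - N) = 5 + (880 + N) = 885 + N)
(a(T(-2, -7), X) + 12689) - 18890 = ((885 + 0) + 12689) - 18890 = (885 + 12689) - 18890 = 13574 - 18890 = -5316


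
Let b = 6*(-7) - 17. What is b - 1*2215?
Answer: -2274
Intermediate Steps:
b = -59 (b = -42 - 17 = -59)
b - 1*2215 = -59 - 1*2215 = -59 - 2215 = -2274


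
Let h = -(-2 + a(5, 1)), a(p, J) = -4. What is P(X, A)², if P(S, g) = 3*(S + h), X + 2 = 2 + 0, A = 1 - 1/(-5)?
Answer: 324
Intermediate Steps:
A = 6/5 (A = 1 - 1*(-⅕) = 1 + ⅕ = 6/5 ≈ 1.2000)
h = 6 (h = -(-2 - 4) = -1*(-6) = 6)
X = 0 (X = -2 + (2 + 0) = -2 + 2 = 0)
P(S, g) = 18 + 3*S (P(S, g) = 3*(S + 6) = 3*(6 + S) = 18 + 3*S)
P(X, A)² = (18 + 3*0)² = (18 + 0)² = 18² = 324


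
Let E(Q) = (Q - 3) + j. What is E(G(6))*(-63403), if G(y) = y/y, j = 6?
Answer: -253612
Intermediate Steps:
G(y) = 1
E(Q) = 3 + Q (E(Q) = (Q - 3) + 6 = (-3 + Q) + 6 = 3 + Q)
E(G(6))*(-63403) = (3 + 1)*(-63403) = 4*(-63403) = -253612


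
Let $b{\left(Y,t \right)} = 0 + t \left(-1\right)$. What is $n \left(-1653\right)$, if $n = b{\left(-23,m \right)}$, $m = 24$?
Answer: $39672$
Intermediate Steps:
$b{\left(Y,t \right)} = - t$ ($b{\left(Y,t \right)} = 0 - t = - t$)
$n = -24$ ($n = \left(-1\right) 24 = -24$)
$n \left(-1653\right) = \left(-24\right) \left(-1653\right) = 39672$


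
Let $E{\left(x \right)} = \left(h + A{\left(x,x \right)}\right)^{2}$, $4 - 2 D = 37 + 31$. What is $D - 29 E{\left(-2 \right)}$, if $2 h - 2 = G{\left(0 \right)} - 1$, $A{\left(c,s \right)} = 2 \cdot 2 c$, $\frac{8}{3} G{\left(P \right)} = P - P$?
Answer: $- \frac{6653}{4} \approx -1663.3$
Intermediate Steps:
$G{\left(P \right)} = 0$ ($G{\left(P \right)} = \frac{3 \left(P - P\right)}{8} = \frac{3}{8} \cdot 0 = 0$)
$D = -32$ ($D = 2 - \frac{37 + 31}{2} = 2 - 34 = -32$)
$A{\left(c,s \right)} = 4 c$
$h = \frac{1}{2}$ ($h = 1 + \frac{0 - 1}{2} = 1 + \frac{1}{2} \left(-1\right) = 1 - \frac{1}{2} = \frac{1}{2} \approx 0.5$)
$E{\left(x \right)} = \left(\frac{1}{2} + 4 x\right)^{2}$
$D - 29 E{\left(-2 \right)} = -32 - 29 \frac{\left(1 + 8 \left(-2\right)\right)^{2}}{4} = -32 - 29 \frac{\left(1 - 16\right)^{2}}{4} = -32 - 29 \frac{\left(-15\right)^{2}}{4} = -32 - 29 \cdot \frac{1}{4} \cdot 225 = -32 - \frac{6525}{4} = - \frac{6653}{4}$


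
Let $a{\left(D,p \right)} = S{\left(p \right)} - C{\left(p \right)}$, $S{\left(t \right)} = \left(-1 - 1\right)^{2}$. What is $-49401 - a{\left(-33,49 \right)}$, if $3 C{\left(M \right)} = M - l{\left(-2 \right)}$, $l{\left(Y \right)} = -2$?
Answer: $-49388$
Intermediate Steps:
$S{\left(t \right)} = 4$ ($S{\left(t \right)} = \left(-2\right)^{2} = 4$)
$C{\left(M \right)} = \frac{2}{3} + \frac{M}{3}$ ($C{\left(M \right)} = \frac{M - -2}{3} = \frac{M + 2}{3} = \frac{2 + M}{3} = \frac{2}{3} + \frac{M}{3}$)
$a{\left(D,p \right)} = \frac{10}{3} - \frac{p}{3}$ ($a{\left(D,p \right)} = 4 - \left(\frac{2}{3} + \frac{p}{3}\right) = \frac{10}{3} - \frac{p}{3}$)
$-49401 - a{\left(-33,49 \right)} = -49401 - \left(\frac{10}{3} - \frac{49}{3}\right) = -49401 - -13 = -49401 + 13 = -49388$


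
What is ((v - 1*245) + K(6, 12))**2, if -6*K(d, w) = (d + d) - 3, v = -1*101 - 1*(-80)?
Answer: 286225/4 ≈ 71556.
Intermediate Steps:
v = -21 (v = -101 + 80 = -21)
K(d, w) = 1/2 - d/3 (K(d, w) = -((d + d) - 3)/6 = -(2*d - 3)/6 = -(-3 + 2*d)/6 = 1/2 - d/3)
((v - 1*245) + K(6, 12))**2 = ((-21 - 1*245) + (1/2 - 1/3*6))**2 = ((-21 - 245) + (1/2 - 2))**2 = (-266 - 3/2)**2 = (-535/2)**2 = 286225/4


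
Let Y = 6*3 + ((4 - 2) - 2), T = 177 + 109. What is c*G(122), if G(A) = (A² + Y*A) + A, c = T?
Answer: 4919772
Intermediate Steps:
T = 286
c = 286
Y = 18 (Y = 18 + (2 - 2) = 18 + 0 = 18)
G(A) = A² + 19*A (G(A) = (A² + 18*A) + A = A² + 19*A)
c*G(122) = 286*(122*(19 + 122)) = 286*(122*141) = 286*17202 = 4919772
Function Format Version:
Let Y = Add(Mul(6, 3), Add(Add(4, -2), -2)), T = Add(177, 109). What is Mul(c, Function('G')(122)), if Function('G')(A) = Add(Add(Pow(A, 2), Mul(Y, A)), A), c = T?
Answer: 4919772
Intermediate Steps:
T = 286
c = 286
Y = 18 (Y = Add(18, Add(2, -2)) = Add(18, 0) = 18)
Function('G')(A) = Add(Pow(A, 2), Mul(19, A)) (Function('G')(A) = Add(Add(Pow(A, 2), Mul(18, A)), A) = Add(Pow(A, 2), Mul(19, A)))
Mul(c, Function('G')(122)) = Mul(286, Mul(122, Add(19, 122))) = Mul(286, Mul(122, 141)) = Mul(286, 17202) = 4919772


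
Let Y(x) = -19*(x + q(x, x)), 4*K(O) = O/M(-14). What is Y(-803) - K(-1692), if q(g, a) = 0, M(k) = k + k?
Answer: 426773/28 ≈ 15242.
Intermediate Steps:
M(k) = 2*k
K(O) = -O/112 (K(O) = (O/((2*(-14))))/4 = (O/(-28))/4 = (O*(-1/28))/4 = (-O/28)/4 = -O/112)
Y(x) = -19*x (Y(x) = -19*(x + 0) = -19*x)
Y(-803) - K(-1692) = -19*(-803) - (-1)*(-1692)/112 = 15257 - 1*423/28 = 15257 - 423/28 = 426773/28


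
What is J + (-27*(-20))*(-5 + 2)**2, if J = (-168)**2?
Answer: 33084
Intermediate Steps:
J = 28224
J + (-27*(-20))*(-5 + 2)**2 = 28224 + (-27*(-20))*(-5 + 2)**2 = 28224 + 540*(-3)**2 = 28224 + 540*9 = 28224 + 4860 = 33084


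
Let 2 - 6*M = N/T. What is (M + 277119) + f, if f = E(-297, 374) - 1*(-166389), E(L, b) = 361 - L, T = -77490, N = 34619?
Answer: 206510729639/464940 ≈ 4.4417e+5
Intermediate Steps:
M = 189599/464940 (M = ⅓ - 34619/(6*(-77490)) = ⅓ - 34619*(-1)/(6*77490) = ⅓ - ⅙*(-34619/77490) = ⅓ + 34619/464940 = 189599/464940 ≈ 0.40779)
f = 167047 (f = (361 - 1*(-297)) - 1*(-166389) = (361 + 297) + 166389 = 658 + 166389 = 167047)
(M + 277119) + f = (189599/464940 + 277119) + 167047 = 128843897459/464940 + 167047 = 206510729639/464940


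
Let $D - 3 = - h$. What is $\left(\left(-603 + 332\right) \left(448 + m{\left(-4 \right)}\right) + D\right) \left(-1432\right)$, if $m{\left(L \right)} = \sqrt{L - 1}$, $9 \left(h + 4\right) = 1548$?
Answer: $174092536 + 388072 i \sqrt{5} \approx 1.7409 \cdot 10^{8} + 8.6776 \cdot 10^{5} i$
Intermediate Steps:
$h = 168$ ($h = -4 + \frac{1}{9} \cdot 1548 = -4 + 172 = 168$)
$D = -165$ ($D = 3 - 168 = -165$)
$m{\left(L \right)} = \sqrt{-1 + L}$
$\left(\left(-603 + 332\right) \left(448 + m{\left(-4 \right)}\right) + D\right) \left(-1432\right) = \left(\left(-603 + 332\right) \left(448 + \sqrt{-1 - 4}\right) - 165\right) \left(-1432\right) = \left(- 271 \left(448 + \sqrt{-5}\right) - 165\right) \left(-1432\right) = \left(- 271 \left(448 + i \sqrt{5}\right) - 165\right) \left(-1432\right) = \left(\left(-121408 - 271 i \sqrt{5}\right) - 165\right) \left(-1432\right) = \left(-121573 - 271 i \sqrt{5}\right) \left(-1432\right) = 174092536 + 388072 i \sqrt{5}$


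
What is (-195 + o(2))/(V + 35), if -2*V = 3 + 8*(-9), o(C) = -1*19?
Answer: -428/139 ≈ -3.0791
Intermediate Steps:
o(C) = -19
V = 69/2 (V = -(3 + 8*(-9))/2 = -(3 - 72)/2 = -½*(-69) = 69/2 ≈ 34.500)
(-195 + o(2))/(V + 35) = (-195 - 19)/(69/2 + 35) = -214/139/2 = -214*2/139 = -428/139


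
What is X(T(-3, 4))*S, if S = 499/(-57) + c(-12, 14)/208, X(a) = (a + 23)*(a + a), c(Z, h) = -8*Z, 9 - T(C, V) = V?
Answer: -1720600/741 ≈ -2322.0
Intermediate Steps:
T(C, V) = 9 - V
X(a) = 2*a*(23 + a) (X(a) = (23 + a)*(2*a) = 2*a*(23 + a))
S = -6145/741 (S = 499/(-57) - 8*(-12)/208 = 499*(-1/57) + 96*(1/208) = -499/57 + 6/13 = -6145/741 ≈ -8.2928)
X(T(-3, 4))*S = (2*(9 - 1*4)*(23 + (9 - 1*4)))*(-6145/741) = (2*(9 - 4)*(23 + (9 - 4)))*(-6145/741) = (2*5*(23 + 5))*(-6145/741) = (2*5*28)*(-6145/741) = 280*(-6145/741) = -1720600/741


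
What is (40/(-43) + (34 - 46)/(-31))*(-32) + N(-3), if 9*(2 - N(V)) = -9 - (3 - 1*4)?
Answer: 243170/11997 ≈ 20.269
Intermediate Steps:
N(V) = 26/9 (N(V) = 2 - (-9 - (3 - 1*4))/9 = 2 - (-9 - (3 - 4))/9 = 2 - (-9 - 1*(-1))/9 = 2 - (-9 + 1)/9 = 2 - ⅑*(-8) = 2 + 8/9 = 26/9)
(40/(-43) + (34 - 46)/(-31))*(-32) + N(-3) = (40/(-43) + (34 - 46)/(-31))*(-32) + 26/9 = (40*(-1/43) - 12*(-1/31))*(-32) + 26/9 = (-40/43 + 12/31)*(-32) + 26/9 = -724/1333*(-32) + 26/9 = 23168/1333 + 26/9 = 243170/11997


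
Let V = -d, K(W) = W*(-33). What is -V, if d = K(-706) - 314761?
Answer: -291463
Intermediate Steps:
K(W) = -33*W
d = -291463 (d = -33*(-706) - 314761 = 23298 - 314761 = -291463)
V = 291463 (V = -1*(-291463) = 291463)
-V = -1*291463 = -291463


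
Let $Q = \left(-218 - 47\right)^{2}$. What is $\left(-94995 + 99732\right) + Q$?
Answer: $74962$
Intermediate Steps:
$Q = 70225$ ($Q = \left(-265\right)^{2} = 70225$)
$\left(-94995 + 99732\right) + Q = \left(-94995 + 99732\right) + 70225 = 4737 + 70225 = 74962$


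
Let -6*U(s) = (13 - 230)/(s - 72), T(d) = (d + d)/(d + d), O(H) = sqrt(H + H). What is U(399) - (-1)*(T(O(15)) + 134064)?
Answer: 263035747/1962 ≈ 1.3407e+5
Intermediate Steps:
O(H) = sqrt(2)*sqrt(H) (O(H) = sqrt(2*H) = sqrt(2)*sqrt(H))
T(d) = 1 (T(d) = (2*d)/((2*d)) = (2*d)*(1/(2*d)) = 1)
U(s) = 217/(6*(-72 + s)) (U(s) = -(13 - 230)/(6*(s - 72)) = -(-217)/(6*(-72 + s)) = 217/(6*(-72 + s)))
U(399) - (-1)*(T(O(15)) + 134064) = 217/(6*(-72 + 399)) - (-1)*(1 + 134064) = (217/6)/327 - (-1)*134065 = (217/6)*(1/327) - 1*(-134065) = 217/1962 + 134065 = 263035747/1962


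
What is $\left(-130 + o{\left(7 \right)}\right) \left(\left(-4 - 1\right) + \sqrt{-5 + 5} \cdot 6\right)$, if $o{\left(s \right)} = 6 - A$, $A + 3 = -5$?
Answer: $580$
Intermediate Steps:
$A = -8$ ($A = -3 - 5 = -8$)
$o{\left(s \right)} = 14$ ($o{\left(s \right)} = 6 - -8 = 6 + 8 = 14$)
$\left(-130 + o{\left(7 \right)}\right) \left(\left(-4 - 1\right) + \sqrt{-5 + 5} \cdot 6\right) = \left(-130 + 14\right) \left(\left(-4 - 1\right) + \sqrt{-5 + 5} \cdot 6\right) = - 116 \left(\left(-4 - 1\right) + \sqrt{0} \cdot 6\right) = - 116 \left(-5 + 0 \cdot 6\right) = - 116 \left(-5 + 0\right) = \left(-116\right) \left(-5\right) = 580$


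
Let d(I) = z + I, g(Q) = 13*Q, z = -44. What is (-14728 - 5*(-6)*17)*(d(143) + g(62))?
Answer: -12867290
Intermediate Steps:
d(I) = -44 + I
(-14728 - 5*(-6)*17)*(d(143) + g(62)) = (-14728 - 5*(-6)*17)*((-44 + 143) + 13*62) = (-14728 + 30*17)*(99 + 806) = (-14728 + 510)*905 = -14218*905 = -12867290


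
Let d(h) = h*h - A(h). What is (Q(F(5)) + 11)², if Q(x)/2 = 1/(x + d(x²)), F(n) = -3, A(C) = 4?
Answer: 166464/1369 ≈ 121.60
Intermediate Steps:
d(h) = -4 + h² (d(h) = h*h - 1*4 = h² - 4 = -4 + h²)
Q(x) = 2/(-4 + x + x⁴) (Q(x) = 2/(x + (-4 + (x²)²)) = 2/(x + (-4 + x⁴)) = 2/(-4 + x + x⁴))
(Q(F(5)) + 11)² = (2/(-4 - 3 + (-3)⁴) + 11)² = (2/(-4 - 3 + 81) + 11)² = (2/74 + 11)² = (2*(1/74) + 11)² = (1/37 + 11)² = (408/37)² = 166464/1369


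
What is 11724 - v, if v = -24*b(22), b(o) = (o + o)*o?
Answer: 34956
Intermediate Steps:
b(o) = 2*o² (b(o) = (2*o)*o = 2*o²)
v = -23232 (v = -48*22² = -48*484 = -24*968 = -23232)
11724 - v = 11724 - 1*(-23232) = 11724 + 23232 = 34956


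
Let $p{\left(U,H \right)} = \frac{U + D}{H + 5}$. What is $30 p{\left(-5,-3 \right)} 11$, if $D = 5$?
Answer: $0$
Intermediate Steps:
$p{\left(U,H \right)} = \frac{5 + U}{5 + H}$ ($p{\left(U,H \right)} = \frac{U + 5}{H + 5} = \frac{5 + U}{5 + H}$)
$30 p{\left(-5,-3 \right)} 11 = 30 \frac{5 - 5}{5 - 3} \cdot 11 = 30 \cdot \frac{1}{2} \cdot 0 \cdot 11 = 30 \cdot 0 \cdot 11 = 0 \cdot 11 = 0$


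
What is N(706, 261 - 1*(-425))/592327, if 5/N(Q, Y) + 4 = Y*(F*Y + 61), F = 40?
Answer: 5/11174652822014 ≈ 4.4744e-13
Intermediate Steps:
N(Q, Y) = 5/(-4 + Y*(61 + 40*Y)) (N(Q, Y) = 5/(-4 + Y*(40*Y + 61)) = 5/(-4 + Y*(61 + 40*Y)))
N(706, 261 - 1*(-425))/592327 = (5/(-4 + 40*(261 - 1*(-425))² + 61*(261 - 1*(-425))))/592327 = (5/(-4 + 40*(261 + 425)² + 61*(261 + 425)))*(1/592327) = (5/(-4 + 40*686² + 61*686))*(1/592327) = (5/(-4 + 40*470596 + 41846))*(1/592327) = (5/(-4 + 18823840 + 41846))*(1/592327) = (5/18865682)*(1/592327) = 5/11174652822014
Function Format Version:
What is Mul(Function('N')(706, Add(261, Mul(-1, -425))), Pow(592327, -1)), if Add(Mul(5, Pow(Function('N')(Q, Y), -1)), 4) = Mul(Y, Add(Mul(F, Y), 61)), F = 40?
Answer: Rational(5, 11174652822014) ≈ 4.4744e-13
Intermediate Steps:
Function('N')(Q, Y) = Mul(5, Pow(Add(-4, Mul(Y, Add(61, Mul(40, Y)))), -1)) (Function('N')(Q, Y) = Mul(5, Pow(Add(-4, Mul(Y, Add(Mul(40, Y), 61))), -1)) = Mul(5, Pow(Add(-4, Mul(Y, Add(61, Mul(40, Y)))), -1)))
Mul(Function('N')(706, Add(261, Mul(-1, -425))), Pow(592327, -1)) = Mul(Mul(5, Pow(Add(-4, Mul(40, Pow(Add(261, Mul(-1, -425)), 2)), Mul(61, Add(261, Mul(-1, -425)))), -1)), Pow(592327, -1)) = Mul(Mul(5, Pow(Add(-4, Mul(40, Pow(Add(261, 425), 2)), Mul(61, Add(261, 425))), -1)), Rational(1, 592327)) = Mul(Mul(5, Pow(Add(-4, Mul(40, Pow(686, 2)), Mul(61, 686)), -1)), Rational(1, 592327)) = Mul(Mul(5, Pow(Add(-4, Mul(40, 470596), 41846), -1)), Rational(1, 592327)) = Mul(Mul(5, Pow(Add(-4, 18823840, 41846), -1)), Rational(1, 592327)) = Mul(Mul(5, Pow(18865682, -1)), Rational(1, 592327)) = Mul(Mul(5, Rational(1, 18865682)), Rational(1, 592327)) = Mul(Rational(5, 18865682), Rational(1, 592327)) = Rational(5, 11174652822014)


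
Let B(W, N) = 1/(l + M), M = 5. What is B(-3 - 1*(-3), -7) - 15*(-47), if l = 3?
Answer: 5641/8 ≈ 705.13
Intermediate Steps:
B(W, N) = 1/8 (B(W, N) = 1/(3 + 5) = 1/8)
B(-3 - 1*(-3), -7) - 15*(-47) = 1/8 - 15*(-47) = 1/8 + 705 = 5641/8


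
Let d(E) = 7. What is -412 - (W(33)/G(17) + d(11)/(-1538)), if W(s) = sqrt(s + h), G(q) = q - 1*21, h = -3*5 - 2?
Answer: -632111/1538 ≈ -411.00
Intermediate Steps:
h = -17 (h = -15 - 2 = -17)
G(q) = -21 + q (G(q) = q - 21 = -21 + q)
W(s) = sqrt(-17 + s) (W(s) = sqrt(s - 17) = sqrt(-17 + s))
-412 - (W(33)/G(17) + d(11)/(-1538)) = -412 - (sqrt(-17 + 33)/(-21 + 17) + 7/(-1538)) = -412 - (sqrt(16)/(-4) + 7*(-1/1538)) = -412 - (4*(-1/4) - 7/1538) = -412 - (-1 - 7/1538) = -412 - 1*(-1545/1538) = -412 + 1545/1538 = -632111/1538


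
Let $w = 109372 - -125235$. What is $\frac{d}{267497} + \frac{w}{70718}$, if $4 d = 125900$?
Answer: $\frac{64982517729}{18916852846} \approx 3.4352$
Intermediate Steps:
$w = 234607$ ($w = 109372 + 125235 = 234607$)
$d = 31475$ ($d = \frac{1}{4} \cdot 125900 = 31475$)
$\frac{d}{267497} + \frac{w}{70718} = \frac{31475}{267497} + \frac{234607}{70718} = \frac{64982517729}{18916852846}$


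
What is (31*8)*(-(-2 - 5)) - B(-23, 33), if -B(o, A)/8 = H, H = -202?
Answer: 120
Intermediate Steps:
B(o, A) = 1616 (B(o, A) = -8*(-202) = 1616)
(31*8)*(-(-2 - 5)) - B(-23, 33) = (31*8)*(-(-2 - 5)) - 1*1616 = 248*(-1*(-7)) - 1616 = 248*7 - 1616 = 1736 - 1616 = 120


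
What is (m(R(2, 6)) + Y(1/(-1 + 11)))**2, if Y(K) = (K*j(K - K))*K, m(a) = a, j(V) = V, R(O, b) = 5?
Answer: 25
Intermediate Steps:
Y(K) = 0 (Y(K) = (K*(K - K))*K = (K*0)*K = 0*K = 0)
(m(R(2, 6)) + Y(1/(-1 + 11)))**2 = (5 + 0)**2 = 5**2 = 25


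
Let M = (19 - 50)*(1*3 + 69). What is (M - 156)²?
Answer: 5702544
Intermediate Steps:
M = -2232 (M = -31*(3 + 69) = -31*72 = -2232)
(M - 156)² = (-2232 - 156)² = (-2388)² = 5702544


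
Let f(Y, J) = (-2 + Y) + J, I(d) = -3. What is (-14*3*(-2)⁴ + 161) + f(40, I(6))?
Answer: -476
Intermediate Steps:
f(Y, J) = -2 + J + Y
(-14*3*(-2)⁴ + 161) + f(40, I(6)) = (-14*3*(-2)⁴ + 161) + (-2 - 3 + 40) = (-42*16 + 161) + 35 = (-672 + 161) + 35 = -511 + 35 = -476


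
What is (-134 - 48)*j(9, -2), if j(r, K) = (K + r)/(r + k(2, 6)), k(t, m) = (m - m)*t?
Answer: -1274/9 ≈ -141.56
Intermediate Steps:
k(t, m) = 0 (k(t, m) = 0*t = 0)
j(r, K) = (K + r)/r (j(r, K) = (K + r)/(r + 0) = (K + r)/r)
(-134 - 48)*j(9, -2) = (-134 - 48)*((-2 + 9)/9) = -182*7/9 = -1274/9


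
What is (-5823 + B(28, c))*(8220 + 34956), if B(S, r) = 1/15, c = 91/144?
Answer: -1257054848/5 ≈ -2.5141e+8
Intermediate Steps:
c = 91/144 (c = 91*(1/144) = 91/144 ≈ 0.63194)
B(S, r) = 1/15
(-5823 + B(28, c))*(8220 + 34956) = (-5823 + 1/15)*(8220 + 34956) = -87344/15*43176 = -1257054848/5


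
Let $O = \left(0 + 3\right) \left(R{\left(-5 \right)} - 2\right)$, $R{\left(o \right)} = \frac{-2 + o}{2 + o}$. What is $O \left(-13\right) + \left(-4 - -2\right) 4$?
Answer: $-21$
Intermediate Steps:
$R{\left(o \right)} = \frac{-2 + o}{2 + o}$
$O = 1$ ($O = \left(0 + 3\right) \left(\frac{-2 - 5}{2 - 5} - 2\right) = 3 \left(\frac{1}{-3} \left(-7\right) - 2\right) = 3 \left(\left(- \frac{1}{3}\right) \left(-7\right) - 2\right) = 3 \left(\frac{7}{3} - 2\right) = 3 \cdot \frac{1}{3} = 1$)
$O \left(-13\right) + \left(-4 - -2\right) 4 = 1 \left(-13\right) + \left(-4 - -2\right) 4 = -13 + \left(-4 + 2\right) 4 = -13 - 8 = -21$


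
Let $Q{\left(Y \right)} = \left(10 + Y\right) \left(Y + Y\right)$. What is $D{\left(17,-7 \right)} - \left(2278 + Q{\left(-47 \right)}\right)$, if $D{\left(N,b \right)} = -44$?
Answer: $-5800$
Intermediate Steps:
$Q{\left(Y \right)} = 2 Y \left(10 + Y\right)$ ($Q{\left(Y \right)} = \left(10 + Y\right) 2 Y = 2 Y \left(10 + Y\right)$)
$D{\left(17,-7 \right)} - \left(2278 + Q{\left(-47 \right)}\right) = -44 - \left(2278 + 2 \left(-47\right) \left(10 - 47\right)\right) = -44 - \left(2278 + 2 \left(-47\right) \left(-37\right)\right) = -44 - \left(2278 + 3478\right) = -44 - 5756 = -5800$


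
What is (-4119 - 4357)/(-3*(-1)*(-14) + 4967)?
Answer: -8476/4925 ≈ -1.7210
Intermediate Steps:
(-4119 - 4357)/(-3*(-1)*(-14) + 4967) = -8476/(3*(-14) + 4967) = -8476/(-42 + 4967) = -8476/4925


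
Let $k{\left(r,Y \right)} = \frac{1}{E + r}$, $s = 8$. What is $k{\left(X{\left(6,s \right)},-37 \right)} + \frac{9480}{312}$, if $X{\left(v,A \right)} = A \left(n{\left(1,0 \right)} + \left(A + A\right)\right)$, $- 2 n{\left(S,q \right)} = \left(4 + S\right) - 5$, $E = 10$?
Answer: $\frac{54523}{1794} \approx 30.392$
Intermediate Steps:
$n{\left(S,q \right)} = \frac{1}{2} - \frac{S}{2}$ ($n{\left(S,q \right)} = - \frac{\left(4 + S\right) - 5}{2} = - \frac{-1 + S}{2} = \frac{1}{2} - \frac{S}{2}$)
$X{\left(v,A \right)} = 2 A^{2}$ ($X{\left(v,A \right)} = A \left(\left(\frac{1}{2} - \frac{1}{2}\right) + \left(A + A\right)\right) = A \left(\left(\frac{1}{2} - \frac{1}{2}\right) + 2 A\right) = A \left(0 + 2 A\right) = A 2 A = 2 A^{2}$)
$k{\left(r,Y \right)} = \frac{1}{10 + r}$
$k{\left(X{\left(6,s \right)},-37 \right)} + \frac{9480}{312} = \frac{1}{10 + 2 \cdot 8^{2}} + \frac{9480}{312} = \frac{1}{10 + 2 \cdot 64} + 9480 \cdot \frac{1}{312} = \frac{1}{10 + 128} + \frac{395}{13} = \frac{1}{138} + \frac{395}{13} = \frac{54523}{1794}$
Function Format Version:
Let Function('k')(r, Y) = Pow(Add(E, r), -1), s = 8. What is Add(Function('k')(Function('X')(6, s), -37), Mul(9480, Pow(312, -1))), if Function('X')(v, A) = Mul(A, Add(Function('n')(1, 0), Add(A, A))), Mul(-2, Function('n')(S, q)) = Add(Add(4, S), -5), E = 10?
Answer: Rational(54523, 1794) ≈ 30.392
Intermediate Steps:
Function('n')(S, q) = Add(Rational(1, 2), Mul(Rational(-1, 2), S)) (Function('n')(S, q) = Mul(Rational(-1, 2), Add(Add(4, S), -5)) = Mul(Rational(-1, 2), Add(-1, S)) = Add(Rational(1, 2), Mul(Rational(-1, 2), S)))
Function('X')(v, A) = Mul(2, Pow(A, 2)) (Function('X')(v, A) = Mul(A, Add(Add(Rational(1, 2), Mul(Rational(-1, 2), 1)), Add(A, A))) = Mul(A, Add(Add(Rational(1, 2), Rational(-1, 2)), Mul(2, A))) = Mul(A, Add(0, Mul(2, A))) = Mul(A, Mul(2, A)) = Mul(2, Pow(A, 2)))
Function('k')(r, Y) = Pow(Add(10, r), -1)
Add(Function('k')(Function('X')(6, s), -37), Mul(9480, Pow(312, -1))) = Add(Pow(Add(10, Mul(2, Pow(8, 2))), -1), Mul(9480, Pow(312, -1))) = Add(Pow(Add(10, Mul(2, 64)), -1), Mul(9480, Rational(1, 312))) = Add(Pow(Add(10, 128), -1), Rational(395, 13)) = Add(Pow(138, -1), Rational(395, 13)) = Add(Rational(1, 138), Rational(395, 13)) = Rational(54523, 1794)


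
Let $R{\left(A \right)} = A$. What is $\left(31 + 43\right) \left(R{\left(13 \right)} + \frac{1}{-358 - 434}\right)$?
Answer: $\frac{380915}{396} \approx 961.91$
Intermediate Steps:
$\left(31 + 43\right) \left(R{\left(13 \right)} + \frac{1}{-358 - 434}\right) = \left(31 + 43\right) \left(13 + \frac{1}{-358 - 434}\right) = 74 \left(13 + \frac{1}{-792}\right) = 74 \left(13 - \frac{1}{792}\right) = 74 \cdot \frac{10295}{792} = \frac{380915}{396}$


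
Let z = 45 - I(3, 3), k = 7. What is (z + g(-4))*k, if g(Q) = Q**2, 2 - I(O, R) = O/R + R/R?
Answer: 427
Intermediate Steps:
I(O, R) = 1 - O/R (I(O, R) = 2 - (O/R + R/R) = 2 - (O/R + 1) = 2 - (1 + O/R) = 2 + (-1 - O/R) = 1 - O/R)
z = 45 (z = 45 - (3 - 1*3)/3 = 45 - (3 - 3)/3 = 45 - 0/3 = 45 - 1*0 = 45 + 0 = 45)
(z + g(-4))*k = (45 + (-4)**2)*7 = (45 + 16)*7 = 61*7 = 427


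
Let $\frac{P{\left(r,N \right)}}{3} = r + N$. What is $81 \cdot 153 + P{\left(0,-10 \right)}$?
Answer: $12363$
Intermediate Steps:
$P{\left(r,N \right)} = 3 N + 3 r$ ($P{\left(r,N \right)} = 3 \left(r + N\right) = 3 \left(N + r\right) = 3 N + 3 r$)
$81 \cdot 153 + P{\left(0,-10 \right)} = 81 \cdot 153 + \left(3 \left(-10\right) + 3 \cdot 0\right) = 12393 + \left(-30 + 0\right) = 12393 - 30 = 12363$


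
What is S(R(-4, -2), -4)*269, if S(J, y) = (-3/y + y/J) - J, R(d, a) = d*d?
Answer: -8339/2 ≈ -4169.5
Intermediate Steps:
R(d, a) = d²
S(J, y) = -J - 3/y + y/J
S(R(-4, -2), -4)*269 = (-1*(-4)² - 3/(-4) - 4/((-4)²))*269 = (-1*16 - 3*(-¼) - 4/16)*269 = (-16 + ¾ - 4*1/16)*269 = (-16 + ¾ - ¼)*269 = -31/2*269 = -8339/2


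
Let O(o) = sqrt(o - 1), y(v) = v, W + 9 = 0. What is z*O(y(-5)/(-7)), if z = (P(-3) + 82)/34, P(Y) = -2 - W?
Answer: 89*I*sqrt(14)/238 ≈ 1.3992*I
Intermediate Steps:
W = -9 (W = -9 + 0 = -9)
P(Y) = 7 (P(Y) = -2 - 1*(-9) = -2 + 9 = 7)
O(o) = sqrt(-1 + o)
z = 89/34 (z = (7 + 82)/34 = 89*(1/34) = 89/34 ≈ 2.6176)
z*O(y(-5)/(-7)) = 89*sqrt(-1 - 5/(-7))/34 = 89*sqrt(-1 - 5*(-1/7))/34 = 89*sqrt(-1 + 5/7)/34 = 89*sqrt(-2/7)/34 = 89*(I*sqrt(14)/7)/34 = 89*I*sqrt(14)/238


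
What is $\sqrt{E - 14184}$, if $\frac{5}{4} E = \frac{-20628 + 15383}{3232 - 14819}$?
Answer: $\frac{2 i \sqrt{476068730911}}{11587} \approx 119.1 i$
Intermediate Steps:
$E = \frac{4196}{11587}$ ($E = \frac{4 \frac{-20628 + 15383}{3232 - 14819}}{5} = \frac{4 \left(- \frac{5245}{-11587}\right)}{5} = \frac{4 \left(\left(-5245\right) \left(- \frac{1}{11587}\right)\right)}{5} = \frac{4}{5} \cdot \frac{5245}{11587} = \frac{4196}{11587} \approx 0.36213$)
$\sqrt{E - 14184} = \sqrt{\frac{4196}{11587} - 14184} = \sqrt{- \frac{164345812}{11587}} = \frac{2 i \sqrt{476068730911}}{11587}$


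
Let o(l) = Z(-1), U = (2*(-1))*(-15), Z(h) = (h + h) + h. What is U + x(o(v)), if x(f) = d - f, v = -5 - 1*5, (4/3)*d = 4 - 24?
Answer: 18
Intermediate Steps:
d = -15 (d = 3*(4 - 24)/4 = (3/4)*(-20) = -15)
v = -10 (v = -5 - 5 = -10)
Z(h) = 3*h (Z(h) = 2*h + h = 3*h)
U = 30 (U = -2*(-15) = 30)
o(l) = -3 (o(l) = 3*(-1) = -3)
x(f) = -15 - f
U + x(o(v)) = 30 + (-15 - 1*(-3)) = 30 + (-15 + 3) = 30 - 12 = 18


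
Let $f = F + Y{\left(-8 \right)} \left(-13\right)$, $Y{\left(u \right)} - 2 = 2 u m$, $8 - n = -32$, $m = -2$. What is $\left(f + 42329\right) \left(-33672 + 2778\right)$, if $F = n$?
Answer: $-1295292738$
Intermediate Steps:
$n = 40$ ($n = 8 - -32 = 8 + 32 = 40$)
$F = 40$
$Y{\left(u \right)} = 2 - 4 u$ ($Y{\left(u \right)} = 2 + 2 u \left(-2\right) = 2 - 4 u$)
$f = -402$ ($f = 40 + \left(2 - -32\right) \left(-13\right) = 40 + \left(2 + 32\right) \left(-13\right) = 40 + 34 \left(-13\right) = 40 - 442 = -402$)
$\left(f + 42329\right) \left(-33672 + 2778\right) = \left(-402 + 42329\right) \left(-33672 + 2778\right) = 41927 \left(-30894\right) = -1295292738$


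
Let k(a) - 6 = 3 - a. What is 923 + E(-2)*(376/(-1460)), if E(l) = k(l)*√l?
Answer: 923 - 1034*I*√2/365 ≈ 923.0 - 4.0063*I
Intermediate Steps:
k(a) = 9 - a (k(a) = 6 + (3 - a) = 9 - a)
E(l) = √l*(9 - l) (E(l) = (9 - l)*√l = √l*(9 - l))
923 + E(-2)*(376/(-1460)) = 923 + (√(-2)*(9 - 1*(-2)))*(376/(-1460)) = 923 + ((I*√2)*(9 + 2))*(376*(-1/1460)) = 923 + ((I*√2)*11)*(-94/365) = 923 + (11*I*√2)*(-94/365) = 923 - 1034*I*√2/365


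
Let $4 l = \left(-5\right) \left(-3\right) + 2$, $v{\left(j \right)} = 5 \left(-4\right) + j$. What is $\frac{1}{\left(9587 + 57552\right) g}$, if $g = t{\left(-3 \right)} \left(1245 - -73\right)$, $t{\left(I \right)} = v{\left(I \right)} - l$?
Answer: $- \frac{2}{4822661509} \approx -4.1471 \cdot 10^{-10}$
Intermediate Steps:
$v{\left(j \right)} = -20 + j$
$l = \frac{17}{4}$ ($l = \frac{\left(-5\right) \left(-3\right) + 2}{4} = \frac{15 + 2}{4} = \frac{1}{4} \cdot 17 = \frac{17}{4} \approx 4.25$)
$t{\left(I \right)} = - \frac{97}{4} + I$ ($t{\left(I \right)} = \left(-20 + I\right) - \frac{17}{4} = - \frac{97}{4} + I$)
$g = - \frac{71831}{2}$ ($g = \left(- \frac{97}{4} - 3\right) \left(1245 - -73\right) = - \frac{109 \left(1245 + 73\right)}{4} = \left(- \frac{109}{4}\right) 1318 = - \frac{71831}{2} \approx -35916.0$)
$\frac{1}{\left(9587 + 57552\right) g} = \frac{1}{\left(9587 + 57552\right) \left(- \frac{71831}{2}\right)} = \frac{1}{67139} \left(- \frac{2}{71831}\right) = - \frac{2}{4822661509}$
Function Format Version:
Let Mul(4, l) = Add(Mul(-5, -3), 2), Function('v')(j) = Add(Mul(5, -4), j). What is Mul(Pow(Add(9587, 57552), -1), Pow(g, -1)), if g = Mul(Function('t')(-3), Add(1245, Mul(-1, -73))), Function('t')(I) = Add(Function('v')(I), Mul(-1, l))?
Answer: Rational(-2, 4822661509) ≈ -4.1471e-10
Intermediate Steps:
Function('v')(j) = Add(-20, j)
l = Rational(17, 4) (l = Mul(Rational(1, 4), Add(Mul(-5, -3), 2)) = Mul(Rational(1, 4), Add(15, 2)) = Mul(Rational(1, 4), 17) = Rational(17, 4) ≈ 4.2500)
Function('t')(I) = Add(Rational(-97, 4), I) (Function('t')(I) = Add(Add(-20, I), Mul(-1, Rational(17, 4))) = Add(Add(-20, I), Rational(-17, 4)) = Add(Rational(-97, 4), I))
g = Rational(-71831, 2) (g = Mul(Add(Rational(-97, 4), -3), Add(1245, Mul(-1, -73))) = Mul(Rational(-109, 4), Add(1245, 73)) = Mul(Rational(-109, 4), 1318) = Rational(-71831, 2) ≈ -35916.)
Mul(Pow(Add(9587, 57552), -1), Pow(g, -1)) = Mul(Pow(Add(9587, 57552), -1), Pow(Rational(-71831, 2), -1)) = Mul(Pow(67139, -1), Rational(-2, 71831)) = Mul(Rational(1, 67139), Rational(-2, 71831)) = Rational(-2, 4822661509)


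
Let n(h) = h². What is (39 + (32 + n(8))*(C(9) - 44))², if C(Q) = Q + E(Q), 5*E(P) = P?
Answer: 247779081/25 ≈ 9.9112e+6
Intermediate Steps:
E(P) = P/5
C(Q) = 6*Q/5 (C(Q) = Q + Q/5 = 6*Q/5)
(39 + (32 + n(8))*(C(9) - 44))² = (39 + (32 + 8²)*((6/5)*9 - 44))² = (39 + (32 + 64)*(54/5 - 44))² = (39 + 96*(-166/5))² = (39 - 15936/5)² = (-15741/5)² = 247779081/25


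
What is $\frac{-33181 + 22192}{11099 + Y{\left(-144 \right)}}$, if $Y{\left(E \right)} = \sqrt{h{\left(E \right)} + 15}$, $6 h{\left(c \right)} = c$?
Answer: $- \frac{121966911}{123187810} + \frac{32967 i}{123187810} \approx -0.99009 + 0.00026762 i$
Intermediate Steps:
$h{\left(c \right)} = \frac{c}{6}$
$Y{\left(E \right)} = \sqrt{15 + \frac{E}{6}}$ ($Y{\left(E \right)} = \sqrt{\frac{E}{6} + 15} = \sqrt{15 + \frac{E}{6}}$)
$\frac{-33181 + 22192}{11099 + Y{\left(-144 \right)}} = \frac{-33181 + 22192}{11099 + \frac{\sqrt{540 + 6 \left(-144\right)}}{6}} = - \frac{10989}{11099 + \frac{\sqrt{540 - 864}}{6}} = - \frac{10989}{11099 + \frac{\sqrt{-324}}{6}} = - \frac{10989}{11099 + \frac{18 i}{6}} = - \frac{10989}{11099 + 3 i} = - 10989 \frac{11099 - 3 i}{123187810} = - \frac{10989 \left(11099 - 3 i\right)}{123187810}$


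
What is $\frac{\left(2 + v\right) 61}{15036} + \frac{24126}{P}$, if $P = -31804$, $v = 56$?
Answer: $- \frac{15639749}{29887809} \approx -0.52328$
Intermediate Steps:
$\frac{\left(2 + v\right) 61}{15036} + \frac{24126}{P} = \frac{\left(2 + 56\right) 61}{15036} + \frac{24126}{-31804} = 58 \cdot 61 \cdot \frac{1}{15036} + 24126 \left(- \frac{1}{31804}\right) = 3538 \cdot \frac{1}{15036} - \frac{12063}{15902} = \frac{1769}{7518} - \frac{12063}{15902} = - \frac{15639749}{29887809}$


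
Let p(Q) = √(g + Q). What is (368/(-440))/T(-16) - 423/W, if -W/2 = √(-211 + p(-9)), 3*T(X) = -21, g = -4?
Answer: 46/385 + 423/(2*√(-211 + I*√13)) ≈ 0.24386 - 14.559*I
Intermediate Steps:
T(X) = -7 (T(X) = (⅓)*(-21) = -7)
p(Q) = √(-4 + Q)
W = -2*√(-211 + I*√13) (W = -2*√(-211 + √(-4 - 9)) = -2*√(-211 + √(-13)) = -2*√(-211 + I*√13) ≈ -0.24821 - 29.053*I)
(368/(-440))/T(-16) - 423/W = (368/(-440))/(-7) - 423*(-1/(2*√(-211 + I*√13))) = (368*(-1/440))*(-⅐) - (-423)/(2*√(-211 + I*√13)) = -46/55*(-⅐) + 423/(2*√(-211 + I*√13)) = 46/385 + 423/(2*√(-211 + I*√13))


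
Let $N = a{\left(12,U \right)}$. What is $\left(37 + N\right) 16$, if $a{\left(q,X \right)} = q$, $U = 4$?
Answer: $784$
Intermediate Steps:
$N = 12$
$\left(37 + N\right) 16 = \left(37 + 12\right) 16 = 49 \cdot 16 = 784$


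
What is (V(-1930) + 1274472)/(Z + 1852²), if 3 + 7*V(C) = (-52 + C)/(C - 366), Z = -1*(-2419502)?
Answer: 10241654539/47005826616 ≈ 0.21788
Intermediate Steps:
Z = 2419502
V(C) = -3/7 + (-52 + C)/(7*(-366 + C)) (V(C) = -3/7 + ((-52 + C)/(C - 366))/7 = -3/7 + ((-52 + C)/(-366 + C))/7 = -3/7 + (-52 + C)/(7*(-366 + C)))
(V(-1930) + 1274472)/(Z + 1852²) = (2*(523 - 1*(-1930))/(7*(-366 - 1930)) + 1274472)/(2419502 + 1852²) = ((2/7)*(523 + 1930)/(-2296) + 1274472)/(2419502 + 3429904) = ((2/7)*(-1/2296)*2453 + 1274472)/5849406 = (-2453/8036 + 1274472)*(1/5849406) = (10241654539/8036)*(1/5849406) = 10241654539/47005826616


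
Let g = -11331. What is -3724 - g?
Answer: 7607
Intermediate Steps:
-3724 - g = -3724 - 1*(-11331) = -3724 + 11331 = 7607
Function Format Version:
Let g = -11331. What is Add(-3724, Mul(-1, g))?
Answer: 7607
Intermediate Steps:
Add(-3724, Mul(-1, g)) = Add(-3724, Mul(-1, -11331)) = Add(-3724, 11331) = 7607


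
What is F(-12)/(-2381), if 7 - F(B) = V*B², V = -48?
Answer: -6919/2381 ≈ -2.9059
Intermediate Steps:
F(B) = 7 + 48*B² (F(B) = 7 - (-48)*B² = 7 + 48*B²)
F(-12)/(-2381) = (7 + 48*(-12)²)/(-2381) = (7 + 48*144)*(-1/2381) = (7 + 6912)*(-1/2381) = 6919*(-1/2381) = -6919/2381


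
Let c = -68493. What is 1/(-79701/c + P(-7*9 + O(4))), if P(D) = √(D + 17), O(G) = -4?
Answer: 606551177/26768533539 - 2606272805*I*√2/26768533539 ≈ 0.022659 - 0.13769*I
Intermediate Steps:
P(D) = √(17 + D)
1/(-79701/c + P(-7*9 + O(4))) = 1/(-79701/(-68493) + √(17 + (-7*9 - 4))) = 1/(-79701*(-1/68493) + √(17 + (-63 - 4))) = 1/(26567/22831 + √(17 - 67)) = 1/(26567/22831 + √(-50)) = 1/(26567/22831 + 5*I*√2)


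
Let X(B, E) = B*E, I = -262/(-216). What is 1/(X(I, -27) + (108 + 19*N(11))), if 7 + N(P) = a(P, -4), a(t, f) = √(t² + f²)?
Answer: 924/737951 + 304*√137/737951 ≈ 0.0060739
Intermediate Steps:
a(t, f) = √(f² + t²)
N(P) = -7 + √(16 + P²) (N(P) = -7 + √((-4)² + P²) = -7 + √(16 + P²))
I = 131/108 (I = -262*(-1/216) = 131/108 ≈ 1.2130)
1/(X(I, -27) + (108 + 19*N(11))) = 1/((131/108)*(-27) + (108 + 19*(-7 + √(16 + 11²)))) = 1/(-131/4 + (108 + 19*(-7 + √(16 + 121)))) = 1/(-131/4 + (108 + 19*(-7 + √137))) = 1/(-131/4 + (108 + (-133 + 19*√137))) = 1/(-131/4 + (-25 + 19*√137)) = 1/(-231/4 + 19*√137)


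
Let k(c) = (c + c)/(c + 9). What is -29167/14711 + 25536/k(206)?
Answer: 20188725959/1515233 ≈ 13324.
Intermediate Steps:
k(c) = 2*c/(9 + c) (k(c) = (2*c)/(9 + c) = 2*c/(9 + c))
-29167/14711 + 25536/k(206) = -29167/14711 + 25536/((2*206/(9 + 206))) = -29167*1/14711 + 25536/((2*206/215)) = -29167/14711 + 25536/((2*206*(1/215))) = -29167/14711 + 25536/(412/215) = -29167/14711 + 25536*(215/412) = -29167/14711 + 1372560/103 = 20188725959/1515233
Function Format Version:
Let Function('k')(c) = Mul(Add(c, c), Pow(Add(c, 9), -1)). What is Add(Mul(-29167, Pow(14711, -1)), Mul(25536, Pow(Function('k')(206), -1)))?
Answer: Rational(20188725959, 1515233) ≈ 13324.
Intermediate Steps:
Function('k')(c) = Mul(2, c, Pow(Add(9, c), -1)) (Function('k')(c) = Mul(Mul(2, c), Pow(Add(9, c), -1)) = Mul(2, c, Pow(Add(9, c), -1)))
Add(Mul(-29167, Pow(14711, -1)), Mul(25536, Pow(Function('k')(206), -1))) = Add(Mul(-29167, Pow(14711, -1)), Mul(25536, Pow(Mul(2, 206, Pow(Add(9, 206), -1)), -1))) = Add(Mul(-29167, Rational(1, 14711)), Mul(25536, Pow(Mul(2, 206, Pow(215, -1)), -1))) = Add(Rational(-29167, 14711), Mul(25536, Pow(Mul(2, 206, Rational(1, 215)), -1))) = Add(Rational(-29167, 14711), Mul(25536, Pow(Rational(412, 215), -1))) = Add(Rational(-29167, 14711), Mul(25536, Rational(215, 412))) = Add(Rational(-29167, 14711), Rational(1372560, 103)) = Rational(20188725959, 1515233)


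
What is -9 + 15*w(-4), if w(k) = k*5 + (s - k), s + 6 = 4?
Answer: -279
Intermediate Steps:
s = -2 (s = -6 + 4 = -2)
w(k) = -2 + 4*k (w(k) = k*5 + (-2 - k) = 5*k + (-2 - k) = -2 + 4*k)
-9 + 15*w(-4) = -9 + 15*(-2 + 4*(-4)) = -9 + 15*(-2 - 16) = -9 + 15*(-18) = -9 - 270 = -279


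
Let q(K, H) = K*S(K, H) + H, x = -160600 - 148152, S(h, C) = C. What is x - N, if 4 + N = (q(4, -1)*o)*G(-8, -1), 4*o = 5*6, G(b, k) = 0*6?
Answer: -308748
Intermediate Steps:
G(b, k) = 0
x = -308752
o = 15/2 (o = (5*6)/4 = (1/4)*30 = 15/2 ≈ 7.5000)
q(K, H) = H + H*K (q(K, H) = K*H + H = H*K + H = H + H*K)
N = -4 (N = -4 + (-(1 + 4)*(15/2))*0 = -4 + (-1*5*(15/2))*0 = -4 - 5*15/2*0 = -4 - 75/2*0 = -4 + 0 = -4)
x - N = -308752 - 1*(-4) = -308752 + 4 = -308748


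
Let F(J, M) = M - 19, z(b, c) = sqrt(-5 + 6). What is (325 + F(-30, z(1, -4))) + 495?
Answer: 802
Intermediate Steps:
z(b, c) = 1 (z(b, c) = sqrt(1) = 1)
F(J, M) = -19 + M
(325 + F(-30, z(1, -4))) + 495 = (325 + (-19 + 1)) + 495 = (325 - 18) + 495 = 307 + 495 = 802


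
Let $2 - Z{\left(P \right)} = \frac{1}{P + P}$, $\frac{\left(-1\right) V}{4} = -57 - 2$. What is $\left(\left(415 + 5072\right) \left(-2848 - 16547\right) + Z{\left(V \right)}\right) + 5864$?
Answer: $- \frac{50227643529}{472} \approx -1.0641 \cdot 10^{8}$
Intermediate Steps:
$V = 236$ ($V = - 4 \left(-57 - 2\right) = \left(-4\right) \left(-59\right) = 236$)
$Z{\left(P \right)} = 2 - \frac{1}{2 P}$ ($Z{\left(P \right)} = 2 - \frac{1}{P + P} = 2 - \frac{1}{2 P}$)
$\left(\left(415 + 5072\right) \left(-2848 - 16547\right) + Z{\left(V \right)}\right) + 5864 = \left(\left(415 + 5072\right) \left(-2848 - 16547\right) + \left(2 - \frac{1}{2 \cdot 236}\right)\right) + 5864 = \left(5487 \left(-19395\right) + \left(2 - \frac{1}{472}\right)\right) + 5864 = \left(-106420365 + \left(2 - \frac{1}{472}\right)\right) + 5864 = \left(-106420365 + \frac{943}{472}\right) + 5864 = - \frac{50230411337}{472} + 5864 = - \frac{50227643529}{472}$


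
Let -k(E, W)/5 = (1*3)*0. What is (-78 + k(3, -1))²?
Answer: 6084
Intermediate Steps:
k(E, W) = 0 (k(E, W) = -5*1*3*0 = -15*0 = -5*0 = 0)
(-78 + k(3, -1))² = (-78 + 0)² = (-78)² = 6084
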